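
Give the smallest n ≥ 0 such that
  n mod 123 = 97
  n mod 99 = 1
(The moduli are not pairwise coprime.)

3664

gcd(123, 99) = 3 and 3 | (1 − 97), so the pair is consistent; merging gives n ≡ 3664 (mod 4059), where 4059 = lcm(123, 99).
The solution is unique modulo lcm(123, 99) = 4059.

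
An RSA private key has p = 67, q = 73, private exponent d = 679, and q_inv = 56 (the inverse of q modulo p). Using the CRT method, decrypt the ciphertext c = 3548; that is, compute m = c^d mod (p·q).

d_p = d mod (p−1) = 679 mod 66 = 19; d_q = d mod (q−1) = 31.
m₁ = c^(d_p) mod p: c ≡ 64 (mod 67), and 64^19 mod 67 = 62.
m₂ = c^(d_q) mod q: c ≡ 44 (mod 73), and 44^31 mod 73 = 14.
h = q_inv·(m₁ − m₂) mod p = 56·(62 − 14) mod 67 = 8.
m = m₂ + h·q = 14 + 8·73 = 598.

598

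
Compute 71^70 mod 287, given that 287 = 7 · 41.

155

Mod 7: 71 ≡ 1; by Fermat, exponent reduces to 70 mod 6 = 4; 1^4 ≡ 1 (mod 7).
Mod 41: 71 ≡ 30; by Fermat, exponent reduces to 70 mod 40 = 30; 30^30 ≡ 32 (mod 41).
Combine by CRT: x ≡ 1 (mod 7), x ≡ 32 (mod 41) ⇒ x ≡ 155 (mod 287).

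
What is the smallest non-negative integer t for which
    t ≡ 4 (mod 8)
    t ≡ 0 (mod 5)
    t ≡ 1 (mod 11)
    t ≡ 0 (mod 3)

The moduli are pairwise coprime; N = 8·5·11·3 = 1320.
N/8 = 165; 165 ≡ 5 (mod 8); 5·5 ≡ 1, so inverse 5.
N/5 = 264; 264 ≡ 4 (mod 5); 4·4 ≡ 1, so inverse 4.
N/11 = 120; 120 ≡ 10 (mod 11); 10·10 ≡ 1, so inverse 10.
N/3 = 440; 440 ≡ 2 (mod 3); 2·2 ≡ 1, so inverse 2.
t ≡ 4·165·5 + 0·264·4 + 1·120·10 + 0·440·2 = 4500.
4500 mod 1320 = 540.

540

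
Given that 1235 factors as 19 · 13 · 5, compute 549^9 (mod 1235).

989

Mod 19: 549 ≡ 17; 17^9 ≡ 1 (mod 19).
Mod 13: 549 ≡ 3; 3^9 ≡ 1 (mod 13).
Mod 5: 549 ≡ 4; by Fermat, exponent reduces to 9 mod 4 = 1; 4^1 ≡ 4 (mod 5).
Combine by CRT: x ≡ 1 (mod 19), x ≡ 1 (mod 13), x ≡ 4 (mod 5) ⇒ x ≡ 989 (mod 1235).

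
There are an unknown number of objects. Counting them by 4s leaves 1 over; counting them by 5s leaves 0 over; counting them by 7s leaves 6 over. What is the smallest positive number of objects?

125

From N ≡ 1 (mod 4) write N = 1 + 4t. Substituting into N ≡ 0 (mod 5) gives 4t ≡ 4 (mod 5), and since 4⁻¹ ≡ 4 (mod 5), t ≡ 1. Hence N ≡ 1 + 4·1 = 5 (mod 20).
From N ≡ 5 (mod 20) write N = 5 + 20t. Substituting into N ≡ 6 (mod 7) gives 20t ≡ 1 (mod 7), and since 6⁻¹ ≡ 6 (mod 7), t ≡ 6. Hence N ≡ 5 + 20·6 = 125 (mod 140).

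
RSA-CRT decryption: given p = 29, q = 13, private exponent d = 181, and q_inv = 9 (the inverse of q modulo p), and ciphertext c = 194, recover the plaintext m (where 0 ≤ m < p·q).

103

d_p = d mod (p−1) = 181 mod 28 = 13; d_q = d mod (q−1) = 1.
m₁ = c^(d_p) mod p: c ≡ 20 (mod 29), and 20^13 mod 29 = 16.
m₂ = c^(d_q) mod q: c ≡ 12 (mod 13), and 12^1 mod 13 = 12.
h = q_inv·(m₁ − m₂) mod p = 9·(16 − 12) mod 29 = 7.
m = m₂ + h·q = 12 + 7·13 = 103.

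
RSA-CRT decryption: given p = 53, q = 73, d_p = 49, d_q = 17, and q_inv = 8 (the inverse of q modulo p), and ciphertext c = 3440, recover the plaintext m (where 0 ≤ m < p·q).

m₁ = c^(d_p) mod p: c ≡ 48 (mod 53), and 48^49 mod 53 = 39.
m₂ = c^(d_q) mod q: c ≡ 9 (mod 73), and 9^17 mod 73 = 65.
h = q_inv·(m₁ − m₂) mod p = 8·(39 − 65) mod 53 = 4.
m = m₂ + h·q = 65 + 4·73 = 357.

357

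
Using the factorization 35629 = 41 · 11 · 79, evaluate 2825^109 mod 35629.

16164

Mod 41: 2825 ≡ 37; by Fermat, exponent reduces to 109 mod 40 = 29; 37^29 ≡ 10 (mod 41).
Mod 11: 2825 ≡ 9; by Fermat, exponent reduces to 109 mod 10 = 9; 9^9 ≡ 5 (mod 11).
Mod 79: 2825 ≡ 60; by Fermat, exponent reduces to 109 mod 78 = 31; 60^31 ≡ 48 (mod 79).
Combine by CRT: x ≡ 10 (mod 41), x ≡ 5 (mod 11), x ≡ 48 (mod 79) ⇒ x ≡ 16164 (mod 35629).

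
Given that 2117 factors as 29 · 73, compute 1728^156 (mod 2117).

Mod 29: 1728 ≡ 17; by Fermat, exponent reduces to 156 mod 28 = 16; 17^16 ≡ 1 (mod 29).
Mod 73: 1728 ≡ 49; by Fermat, exponent reduces to 156 mod 72 = 12; 49^12 ≡ 1 (mod 73).
Combine by CRT: x ≡ 1 (mod 29), x ≡ 1 (mod 73) ⇒ x ≡ 1 (mod 2117).

1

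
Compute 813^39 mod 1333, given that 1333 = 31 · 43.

Mod 31: 813 ≡ 7; by Fermat, exponent reduces to 39 mod 30 = 9; 7^9 ≡ 8 (mod 31).
Mod 43: 813 ≡ 39; 39^39 ≡ 2 (mod 43).
Combine by CRT: x ≡ 8 (mod 31), x ≡ 2 (mod 43) ⇒ x ≡ 690 (mod 1333).

690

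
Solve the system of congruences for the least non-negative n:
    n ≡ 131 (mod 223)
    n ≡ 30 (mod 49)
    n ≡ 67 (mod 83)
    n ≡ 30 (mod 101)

35969362

The moduli are pairwise coprime; M = 223·49·83·101 = 91601041.
M/223 = 410767; 410767 ≡ 1 (mod 223), inverse 1.
M/49 = 1869409; 1869409 ≡ 10 (mod 49); 10·5 ≡ 1, so inverse 5.
M/83 = 1103627; 1103627 ≡ 59 (mod 83); 59·38 ≡ 1, so inverse 38.
M/101 = 906941; 906941 ≡ 62 (mod 101); 62·44 ≡ 1, so inverse 44.
n ≡ 131·410767·1 + 30·1869409·5 + 67·1103627·38 + 30·906941·44 = 4341218289.
4341218289 mod 91601041 = 35969362.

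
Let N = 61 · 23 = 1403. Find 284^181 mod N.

223

Mod 61: 284 ≡ 40; by Fermat, exponent reduces to 181 mod 60 = 1; 40^1 ≡ 40 (mod 61).
Mod 23: 284 ≡ 8; by Fermat, exponent reduces to 181 mod 22 = 5; 8^5 ≡ 16 (mod 23).
Combine by CRT: x ≡ 40 (mod 61), x ≡ 16 (mod 23) ⇒ x ≡ 223 (mod 1403).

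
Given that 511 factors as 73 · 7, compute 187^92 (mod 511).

Mod 73: 187 ≡ 41; by Fermat, exponent reduces to 92 mod 72 = 20; 41^20 ≡ 2 (mod 73).
Mod 7: 187 ≡ 5; by Fermat, exponent reduces to 92 mod 6 = 2; 5^2 ≡ 4 (mod 7).
Combine by CRT: x ≡ 2 (mod 73), x ≡ 4 (mod 7) ⇒ x ≡ 221 (mod 511).

221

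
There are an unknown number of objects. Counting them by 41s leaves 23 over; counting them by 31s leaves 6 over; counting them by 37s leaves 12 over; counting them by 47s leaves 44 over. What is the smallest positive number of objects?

180054

The moduli are pairwise coprime; M = 41·31·37·47 = 2210269.
M/41 = 53909; 53909 ≡ 35 (mod 41); 35·34 ≡ 1, so inverse 34.
M/31 = 71299; 71299 ≡ 30 (mod 31); 30·30 ≡ 1, so inverse 30.
M/37 = 59737; 59737 ≡ 19 (mod 37); 19·2 ≡ 1, so inverse 2.
M/47 = 47027; 47027 ≡ 27 (mod 47); 27·7 ≡ 1, so inverse 7.
N ≡ 23·53909·34 + 6·71299·30 + 12·59737·2 + 44·47027·7 = 70908662.
70908662 mod 2210269 = 180054.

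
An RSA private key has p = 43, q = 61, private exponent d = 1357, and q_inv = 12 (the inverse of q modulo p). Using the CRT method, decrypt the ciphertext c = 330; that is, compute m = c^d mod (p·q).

1781

d_p = d mod (p−1) = 1357 mod 42 = 13; d_q = d mod (q−1) = 37.
m₁ = c^(d_p) mod p: c ≡ 29 (mod 43), and 29^13 mod 43 = 18.
m₂ = c^(d_q) mod q: c ≡ 25 (mod 61), and 25^37 mod 61 = 12.
h = q_inv·(m₁ − m₂) mod p = 12·(18 − 12) mod 43 = 29.
m = m₂ + h·q = 12 + 29·61 = 1781.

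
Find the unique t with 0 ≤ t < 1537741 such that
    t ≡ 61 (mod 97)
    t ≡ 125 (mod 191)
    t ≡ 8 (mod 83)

331510

From t ≡ 61 (mod 97) write t = 61 + 97s. Substituting into t ≡ 125 (mod 191) gives 97s ≡ 64 (mod 191), and since 97⁻¹ ≡ 128 (mod 191), s ≡ 170. Hence t ≡ 61 + 97·170 = 16551 (mod 18527).
From t ≡ 16551 (mod 18527) write t = 16551 + 18527s. Substituting into t ≡ 8 (mod 83) gives 18527s ≡ 57 (mod 83), and since 18⁻¹ ≡ 60 (mod 83), s ≡ 17. Hence t ≡ 16551 + 18527·17 = 331510 (mod 1537741).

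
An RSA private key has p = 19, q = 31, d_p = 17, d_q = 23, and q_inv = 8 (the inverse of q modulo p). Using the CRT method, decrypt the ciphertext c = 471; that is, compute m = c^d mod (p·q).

m₁ = c^(d_p) mod p: c ≡ 15 (mod 19), and 15^17 mod 19 = 14.
m₂ = c^(d_q) mod q: c ≡ 6 (mod 31), and 6^23 mod 31 = 26.
h = q_inv·(m₁ − m₂) mod p = 8·(14 − 26) mod 19 = 18.
m = m₂ + h·q = 26 + 18·31 = 584.

584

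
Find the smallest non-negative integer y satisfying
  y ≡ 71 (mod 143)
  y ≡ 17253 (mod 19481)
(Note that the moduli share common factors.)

173101

Combine the congruences pairwise.
gcd(143, 19481) = 11 and 11 | (17253 − 71), so the pair is consistent; merging gives y ≡ 173101 (mod 253253), where 253253 = lcm(143, 19481).
The solution is unique modulo lcm(143, 19481) = 253253.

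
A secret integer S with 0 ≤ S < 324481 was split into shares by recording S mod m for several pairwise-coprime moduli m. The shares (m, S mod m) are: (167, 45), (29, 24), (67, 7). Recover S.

The moduli are pairwise coprime; N = 167·29·67 = 324481.
N/167 = 1943; 1943 ≡ 106 (mod 167); 106·52 ≡ 1, so inverse 52.
N/29 = 11189; 11189 ≡ 24 (mod 29); 24·23 ≡ 1, so inverse 23.
N/67 = 4843; 4843 ≡ 19 (mod 67); 19·60 ≡ 1, so inverse 60.
S ≡ 45·1943·52 + 24·11189·23 + 7·4843·60 = 12757008.
12757008 mod 324481 = 102249.

102249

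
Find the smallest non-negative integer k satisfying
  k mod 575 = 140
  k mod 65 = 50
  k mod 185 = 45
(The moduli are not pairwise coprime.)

162290

gcd(575, 65) = 5 and 5 | (50 − 140), so the pair is consistent; merging gives k ≡ 5315 (mod 7475), where 7475 = lcm(575, 65).
gcd(7475, 185) = 5 and 5 | (45 − 5315), so the pair is consistent; merging gives k ≡ 162290 (mod 276575), where 276575 = lcm(7475, 185).
The solution is unique modulo lcm(575, 65, 185) = 276575.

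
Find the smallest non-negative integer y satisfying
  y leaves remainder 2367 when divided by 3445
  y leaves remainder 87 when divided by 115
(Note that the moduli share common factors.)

67822

gcd(3445, 115) = 5 and 5 | (87 − 2367), so the pair is consistent; merging gives y ≡ 67822 (mod 79235), where 79235 = lcm(3445, 115).
The solution is unique modulo lcm(3445, 115) = 79235.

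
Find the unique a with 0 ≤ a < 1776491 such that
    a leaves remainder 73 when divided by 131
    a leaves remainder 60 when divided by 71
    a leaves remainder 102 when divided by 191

933710

The moduli are pairwise coprime; N = 131·71·191 = 1776491.
N/131 = 13561; 13561 ≡ 68 (mod 131); 68·79 ≡ 1, so inverse 79.
N/71 = 25021; 25021 ≡ 29 (mod 71); 29·49 ≡ 1, so inverse 49.
N/191 = 9301; 9301 ≡ 133 (mod 191); 133·135 ≡ 1, so inverse 135.
a ≡ 73·13561·79 + 60·25021·49 + 102·9301·135 = 279842797.
279842797 mod 1776491 = 933710.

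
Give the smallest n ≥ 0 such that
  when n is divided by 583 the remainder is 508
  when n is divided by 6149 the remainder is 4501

219716

gcd(583, 6149) = 11 and 11 | (4501 − 508), so the pair is consistent; merging gives n ≡ 219716 (mod 325897), where 325897 = lcm(583, 6149).
The solution is unique modulo lcm(583, 6149) = 325897.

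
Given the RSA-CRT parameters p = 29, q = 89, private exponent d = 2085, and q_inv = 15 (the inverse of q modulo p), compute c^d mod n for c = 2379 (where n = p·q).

d_p = d mod (p−1) = 2085 mod 28 = 13; d_q = d mod (q−1) = 61.
m₁ = c^(d_p) mod p: c ≡ 1 (mod 29), and 1^13 mod 29 = 1.
m₂ = c^(d_q) mod q: c ≡ 65 (mod 89), and 65^61 mod 89 = 56.
h = q_inv·(m₁ − m₂) mod p = 15·(1 − 56) mod 29 = 16.
m = m₂ + h·q = 56 + 16·89 = 1480.

1480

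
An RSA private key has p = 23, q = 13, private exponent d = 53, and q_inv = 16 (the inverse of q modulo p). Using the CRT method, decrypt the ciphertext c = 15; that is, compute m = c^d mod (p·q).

d_p = d mod (p−1) = 53 mod 22 = 9; d_q = d mod (q−1) = 5.
m₁ = c^(d_p) mod p: c ≡ 15 (mod 23), and 15^9 mod 23 = 14.
m₂ = c^(d_q) mod q: c ≡ 2 (mod 13), and 2^5 mod 13 = 6.
h = q_inv·(m₁ − m₂) mod p = 16·(14 − 6) mod 23 = 13.
m = m₂ + h·q = 6 + 13·13 = 175.

175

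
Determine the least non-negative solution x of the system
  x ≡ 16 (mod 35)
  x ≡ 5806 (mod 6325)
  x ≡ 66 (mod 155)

Combine the congruences pairwise.
gcd(35, 6325) = 5 and 5 | (5806 − 16), so the pair is consistent; merging gives x ≡ 37431 (mod 44275), where 44275 = lcm(35, 6325).
gcd(44275, 155) = 5 and 5 | (66 − 37431), so the pair is consistent; merging gives x ≡ 170256 (mod 1372525), where 1372525 = lcm(44275, 155).
The solution is unique modulo lcm(35, 6325, 155) = 1372525.

170256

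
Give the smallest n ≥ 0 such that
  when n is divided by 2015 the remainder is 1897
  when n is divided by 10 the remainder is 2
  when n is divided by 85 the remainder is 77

gcd(2015, 10) = 5 and 5 | (2 − 1897), so the pair is consistent; merging gives n ≡ 3912 (mod 4030), where 4030 = lcm(2015, 10).
gcd(4030, 85) = 5 and 5 | (77 − 3912), so the pair is consistent; merging gives n ≡ 32122 (mod 68510), where 68510 = lcm(4030, 85).
The solution is unique modulo lcm(2015, 10, 85) = 68510.

32122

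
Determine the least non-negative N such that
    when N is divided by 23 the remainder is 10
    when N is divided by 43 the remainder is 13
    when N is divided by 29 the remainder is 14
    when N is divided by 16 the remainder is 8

From N ≡ 10 (mod 23) write N = 10 + 23t. Substituting into N ≡ 13 (mod 43) gives 23t ≡ 3 (mod 43), and since 23⁻¹ ≡ 15 (mod 43), t ≡ 2. Hence N ≡ 10 + 23·2 = 56 (mod 989).
From N ≡ 56 (mod 989) write N = 56 + 989t. Substituting into N ≡ 14 (mod 29) gives 989t ≡ 16 (mod 29), and since 3⁻¹ ≡ 10 (mod 29), t ≡ 15. Hence N ≡ 56 + 989·15 = 14891 (mod 28681).
From N ≡ 14891 (mod 28681) write N = 14891 + 28681t. Substituting into N ≡ 8 (mod 16) gives 28681t ≡ 13 (mod 16), and since 9⁻¹ ≡ 9 (mod 16), t ≡ 5. Hence N ≡ 14891 + 28681·5 = 158296 (mod 458896).

158296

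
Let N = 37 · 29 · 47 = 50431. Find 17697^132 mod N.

48397

Mod 37: 17697 ≡ 11; by Fermat, exponent reduces to 132 mod 36 = 24; 11^24 ≡ 1 (mod 37).
Mod 29: 17697 ≡ 7; by Fermat, exponent reduces to 132 mod 28 = 20; 7^20 ≡ 25 (mod 29).
Mod 47: 17697 ≡ 25; by Fermat, exponent reduces to 132 mod 46 = 40; 25^40 ≡ 34 (mod 47).
Combine by CRT: x ≡ 1 (mod 37), x ≡ 25 (mod 29), x ≡ 34 (mod 47) ⇒ x ≡ 48397 (mod 50431).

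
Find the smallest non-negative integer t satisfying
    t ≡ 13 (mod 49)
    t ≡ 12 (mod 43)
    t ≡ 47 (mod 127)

141525

The moduli are pairwise coprime; N = 49·43·127 = 267589.
N/49 = 5461; 5461 ≡ 22 (mod 49); 22·29 ≡ 1, so inverse 29.
N/43 = 6223; 6223 ≡ 31 (mod 43); 31·25 ≡ 1, so inverse 25.
N/127 = 2107; 2107 ≡ 75 (mod 127); 75·105 ≡ 1, so inverse 105.
t ≡ 13·5461·29 + 12·6223·25 + 47·2107·105 = 14323742.
14323742 mod 267589 = 141525.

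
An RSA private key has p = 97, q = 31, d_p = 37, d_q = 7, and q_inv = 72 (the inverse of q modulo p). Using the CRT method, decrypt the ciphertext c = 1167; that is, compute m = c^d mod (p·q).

1909

m₁ = c^(d_p) mod p: c ≡ 3 (mod 97), and 3^37 mod 97 = 66.
m₂ = c^(d_q) mod q: c ≡ 20 (mod 31), and 20^7 mod 31 = 18.
h = q_inv·(m₁ − m₂) mod p = 72·(66 − 18) mod 97 = 61.
m = m₂ + h·q = 18 + 61·31 = 1909.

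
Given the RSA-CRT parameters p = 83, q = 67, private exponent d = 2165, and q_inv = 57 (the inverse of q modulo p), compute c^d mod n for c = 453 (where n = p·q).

d_p = d mod (p−1) = 2165 mod 82 = 33; d_q = d mod (q−1) = 53.
m₁ = c^(d_p) mod p: c ≡ 38 (mod 83), and 38^33 mod 83 = 44.
m₂ = c^(d_q) mod q: c ≡ 51 (mod 67), and 51^53 mod 67 = 31.
h = q_inv·(m₁ − m₂) mod p = 57·(44 − 31) mod 83 = 77.
m = m₂ + h·q = 31 + 77·67 = 5190.

5190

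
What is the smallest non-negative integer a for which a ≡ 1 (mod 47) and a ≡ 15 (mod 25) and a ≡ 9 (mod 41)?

33465

The moduli are pairwise coprime; N = 47·25·41 = 48175.
N/47 = 1025; 1025 ≡ 38 (mod 47); 38·26 ≡ 1, so inverse 26.
N/25 = 1927; 1927 ≡ 2 (mod 25); 2·13 ≡ 1, so inverse 13.
N/41 = 1175; 1175 ≡ 27 (mod 41); 27·38 ≡ 1, so inverse 38.
a ≡ 1·1025·26 + 15·1927·13 + 9·1175·38 = 804265.
804265 mod 48175 = 33465.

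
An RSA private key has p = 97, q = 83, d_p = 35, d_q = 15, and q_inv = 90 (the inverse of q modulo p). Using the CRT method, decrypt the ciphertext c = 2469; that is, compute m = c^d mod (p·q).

m₁ = c^(d_p) mod p: c ≡ 44 (mod 97), and 44^35 mod 97 = 48.
m₂ = c^(d_q) mod q: c ≡ 62 (mod 83), and 62^15 mod 83 = 56.
h = q_inv·(m₁ − m₂) mod p = 90·(48 − 56) mod 97 = 56.
m = m₂ + h·q = 56 + 56·83 = 4704.

4704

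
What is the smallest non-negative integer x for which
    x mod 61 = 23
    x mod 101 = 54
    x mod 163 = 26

217305

From x ≡ 23 (mod 61) write x = 23 + 61t. Substituting into x ≡ 54 (mod 101) gives 61t ≡ 31 (mod 101), and since 61⁻¹ ≡ 53 (mod 101), t ≡ 27. Hence x ≡ 23 + 61·27 = 1670 (mod 6161).
From x ≡ 1670 (mod 6161) write x = 1670 + 6161t. Substituting into x ≡ 26 (mod 163) gives 6161t ≡ 149 (mod 163), and since 130⁻¹ ≡ 79 (mod 163), t ≡ 35. Hence x ≡ 1670 + 6161·35 = 217305 (mod 1004243).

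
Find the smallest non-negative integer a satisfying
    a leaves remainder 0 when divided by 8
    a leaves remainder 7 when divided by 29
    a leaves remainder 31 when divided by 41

From a ≡ 0 (mod 8) write a = 0 + 8t. Substituting into a ≡ 7 (mod 29) gives 8t ≡ 7 (mod 29), and since 8⁻¹ ≡ 11 (mod 29), t ≡ 19. Hence a ≡ 0 + 8·19 = 152 (mod 232).
From a ≡ 152 (mod 232) write a = 152 + 232t. Substituting into a ≡ 31 (mod 41) gives 232t ≡ 2 (mod 41), and since 27⁻¹ ≡ 38 (mod 41), t ≡ 35. Hence a ≡ 152 + 232·35 = 8272 (mod 9512).

8272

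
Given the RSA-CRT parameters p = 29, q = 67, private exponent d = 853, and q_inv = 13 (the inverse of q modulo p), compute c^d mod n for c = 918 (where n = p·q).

d_p = d mod (p−1) = 853 mod 28 = 13; d_q = d mod (q−1) = 61.
m₁ = c^(d_p) mod p: c ≡ 19 (mod 29), and 19^13 mod 29 = 3.
m₂ = c^(d_q) mod q: c ≡ 47 (mod 67), and 47^61 mod 67 = 36.
h = q_inv·(m₁ − m₂) mod p = 13·(3 − 36) mod 29 = 6.
m = m₂ + h·q = 36 + 6·67 = 438.

438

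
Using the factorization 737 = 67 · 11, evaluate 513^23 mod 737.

288

Mod 67: 513 ≡ 44; 44^23 ≡ 20 (mod 67).
Mod 11: 513 ≡ 7; by Fermat, exponent reduces to 23 mod 10 = 3; 7^3 ≡ 2 (mod 11).
Combine by CRT: x ≡ 20 (mod 67), x ≡ 2 (mod 11) ⇒ x ≡ 288 (mod 737).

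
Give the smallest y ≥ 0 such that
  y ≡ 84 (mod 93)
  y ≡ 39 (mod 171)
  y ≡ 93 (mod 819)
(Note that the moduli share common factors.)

444810

Combine the congruences pairwise.
gcd(93, 171) = 3 and 3 | (39 − 84), so the pair is consistent; merging gives y ≡ 4827 (mod 5301), where 5301 = lcm(93, 171).
gcd(5301, 819) = 9 and 9 | (93 − 4827), so the pair is consistent; merging gives y ≡ 444810 (mod 482391), where 482391 = lcm(5301, 819).
The solution is unique modulo lcm(93, 171, 819) = 482391.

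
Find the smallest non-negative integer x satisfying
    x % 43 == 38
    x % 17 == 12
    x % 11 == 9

3650

From x ≡ 38 (mod 43) write x = 38 + 43t. Substituting into x ≡ 12 (mod 17) gives 43t ≡ 8 (mod 17), and since 9⁻¹ ≡ 2 (mod 17), t ≡ 16. Hence x ≡ 38 + 43·16 = 726 (mod 731).
From x ≡ 726 (mod 731) write x = 726 + 731t. Substituting into x ≡ 9 (mod 11) gives 731t ≡ 9 (mod 11), and since 5⁻¹ ≡ 9 (mod 11), t ≡ 4. Hence x ≡ 726 + 731·4 = 3650 (mod 8041).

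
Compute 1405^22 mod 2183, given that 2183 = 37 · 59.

Mod 37: 1405 ≡ 36; 36^22 ≡ 1 (mod 37).
Mod 59: 1405 ≡ 48; 48^22 ≡ 29 (mod 59).
Combine by CRT: x ≡ 1 (mod 37), x ≡ 29 (mod 59) ⇒ x ≡ 1740 (mod 2183).

1740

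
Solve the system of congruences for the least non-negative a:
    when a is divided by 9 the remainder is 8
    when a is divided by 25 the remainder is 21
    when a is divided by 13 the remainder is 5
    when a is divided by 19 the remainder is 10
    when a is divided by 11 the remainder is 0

541871

The moduli are pairwise coprime; N = 9·25·13·19·11 = 611325.
N/9 = 67925; 67925 ≡ 2 (mod 9); 2·5 ≡ 1, so inverse 5.
N/25 = 24453; 24453 ≡ 3 (mod 25); 3·17 ≡ 1, so inverse 17.
N/13 = 47025; 47025 ≡ 4 (mod 13); 4·10 ≡ 1, so inverse 10.
N/19 = 32175; 32175 ≡ 8 (mod 19); 8·12 ≡ 1, so inverse 12.
N/11 = 55575; 55575 ≡ 3 (mod 11); 3·4 ≡ 1, so inverse 4.
a ≡ 8·67925·5 + 21·24453·17 + 5·47025·10 + 10·32175·12 + 0·55575·4 = 17658971.
17658971 mod 611325 = 541871.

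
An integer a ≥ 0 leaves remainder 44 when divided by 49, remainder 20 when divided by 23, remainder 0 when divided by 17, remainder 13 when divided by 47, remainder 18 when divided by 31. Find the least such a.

The moduli are pairwise coprime; N = 49·23·17·47·31 = 27914663.
N/49 = 569687; 569687 ≡ 13 (mod 49); 13·34 ≡ 1, so inverse 34.
N/23 = 1213681; 1213681 ≡ 17 (mod 23); 17·19 ≡ 1, so inverse 19.
N/17 = 1642039; 1642039 ≡ 9 (mod 17); 9·2 ≡ 1, so inverse 2.
N/47 = 593929; 593929 ≡ 37 (mod 47); 37·14 ≡ 1, so inverse 14.
N/31 = 900473; 900473 ≡ 16 (mod 31); 16·2 ≡ 1, so inverse 2.
a ≡ 44·569687·34 + 20·1213681·19 + 0·1642039·2 + 13·593929·14 + 18·900473·2 = 1453962638.
1453962638 mod 27914663 = 2400162.

2400162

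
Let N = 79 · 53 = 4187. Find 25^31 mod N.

3290

Mod 79: 25 ≡ 25; 25^31 ≡ 51 (mod 79).
Mod 53: 25 ≡ 25; 25^31 ≡ 4 (mod 53).
Combine by CRT: x ≡ 51 (mod 79), x ≡ 4 (mod 53) ⇒ x ≡ 3290 (mod 4187).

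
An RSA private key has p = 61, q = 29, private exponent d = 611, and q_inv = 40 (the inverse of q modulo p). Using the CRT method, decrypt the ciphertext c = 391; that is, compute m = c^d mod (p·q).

d_p = d mod (p−1) = 611 mod 60 = 11; d_q = d mod (q−1) = 23.
m₁ = c^(d_p) mod p: c ≡ 25 (mod 61), and 25^11 mod 61 = 16.
m₂ = c^(d_q) mod q: c ≡ 14 (mod 29), and 14^23 mod 29 = 26.
h = q_inv·(m₁ − m₂) mod p = 40·(16 − 26) mod 61 = 27.
m = m₂ + h·q = 26 + 27·29 = 809.

809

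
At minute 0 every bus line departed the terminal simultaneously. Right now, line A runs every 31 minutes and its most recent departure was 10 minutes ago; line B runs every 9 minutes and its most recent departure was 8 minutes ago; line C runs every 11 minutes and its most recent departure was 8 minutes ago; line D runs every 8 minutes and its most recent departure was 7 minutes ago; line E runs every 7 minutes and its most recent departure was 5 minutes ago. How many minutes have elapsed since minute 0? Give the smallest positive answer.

149399

The moduli are pairwise coprime; N = 31·9·11·8·7 = 171864.
N/31 = 5544; 5544 ≡ 26 (mod 31); 26·6 ≡ 1, so inverse 6.
N/9 = 19096; 19096 ≡ 7 (mod 9); 7·4 ≡ 1, so inverse 4.
N/11 = 15624; 15624 ≡ 4 (mod 11); 4·3 ≡ 1, so inverse 3.
N/8 = 21483; 21483 ≡ 3 (mod 8); 3·3 ≡ 1, so inverse 3.
N/7 = 24552; 24552 ≡ 3 (mod 7); 3·5 ≡ 1, so inverse 5.
t ≡ 10·5544·6 + 8·19096·4 + 8·15624·3 + 7·21483·3 + 5·24552·5 = 2383631.
2383631 mod 171864 = 149399.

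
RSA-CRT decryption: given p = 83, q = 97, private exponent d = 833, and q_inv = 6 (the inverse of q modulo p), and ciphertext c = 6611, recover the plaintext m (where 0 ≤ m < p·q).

1980

d_p = d mod (p−1) = 833 mod 82 = 13; d_q = d mod (q−1) = 65.
m₁ = c^(d_p) mod p: c ≡ 54 (mod 83), and 54^13 mod 83 = 71.
m₂ = c^(d_q) mod q: c ≡ 15 (mod 97), and 15^65 mod 97 = 40.
h = q_inv·(m₁ − m₂) mod p = 6·(71 − 40) mod 83 = 20.
m = m₂ + h·q = 40 + 20·97 = 1980.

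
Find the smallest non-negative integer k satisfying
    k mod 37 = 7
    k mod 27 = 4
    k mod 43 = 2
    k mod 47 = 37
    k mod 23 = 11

31317547

The moduli are pairwise coprime; N = 37·27·43·47·23 = 46436517.
N/37 = 1255041; 1255041 ≡ 1 (mod 37), inverse 1.
N/27 = 1719871; 1719871 ≡ 25 (mod 27); 25·13 ≡ 1, so inverse 13.
N/43 = 1079919; 1079919 ≡ 17 (mod 43); 17·38 ≡ 1, so inverse 38.
N/47 = 988011; 988011 ≡ 24 (mod 47); 24·2 ≡ 1, so inverse 2.
N/23 = 2018979; 2018979 ≡ 16 (mod 23); 16·13 ≡ 1, so inverse 13.
k ≡ 7·1255041·1 + 4·1719871·13 + 2·1079919·38 + 37·988011·2 + 11·2018979·13 = 542119234.
542119234 mod 46436517 = 31317547.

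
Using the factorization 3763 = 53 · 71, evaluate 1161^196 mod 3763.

Mod 53: 1161 ≡ 48; by Fermat, exponent reduces to 196 mod 52 = 40; 48^40 ≡ 44 (mod 53).
Mod 71: 1161 ≡ 25; by Fermat, exponent reduces to 196 mod 70 = 56; 25^56 ≡ 25 (mod 71).
Combine by CRT: x ≡ 44 (mod 53), x ≡ 25 (mod 71) ⇒ x ≡ 309 (mod 3763).

309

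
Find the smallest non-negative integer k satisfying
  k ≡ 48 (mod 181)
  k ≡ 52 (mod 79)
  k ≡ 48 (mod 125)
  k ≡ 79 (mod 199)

From k ≡ 48 (mod 181) write k = 48 + 181t. Substituting into k ≡ 52 (mod 79) gives 181t ≡ 4 (mod 79), and since 23⁻¹ ≡ 55 (mod 79), t ≡ 62. Hence k ≡ 48 + 181·62 = 11270 (mod 14299).
From k ≡ 11270 (mod 14299) write k = 11270 + 14299t. Substituting into k ≡ 48 (mod 125) gives 14299t ≡ 28 (mod 125), and since 49⁻¹ ≡ 74 (mod 125), t ≡ 72. Hence k ≡ 11270 + 14299·72 = 1040798 (mod 1787375).
From k ≡ 1040798 (mod 1787375) write k = 1040798 + 1787375t. Substituting into k ≡ 79 (mod 199) gives 1787375t ≡ 51 (mod 199), and since 156⁻¹ ≡ 37 (mod 199), t ≡ 96. Hence k ≡ 1040798 + 1787375·96 = 172628798 (mod 355687625).

172628798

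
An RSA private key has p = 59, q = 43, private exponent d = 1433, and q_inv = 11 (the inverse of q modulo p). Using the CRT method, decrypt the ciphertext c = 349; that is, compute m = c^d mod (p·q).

2437

d_p = d mod (p−1) = 1433 mod 58 = 41; d_q = d mod (q−1) = 5.
m₁ = c^(d_p) mod p: c ≡ 54 (mod 59), and 54^41 mod 59 = 18.
m₂ = c^(d_q) mod q: c ≡ 5 (mod 43), and 5^5 mod 43 = 29.
h = q_inv·(m₁ − m₂) mod p = 11·(18 − 29) mod 59 = 56.
m = m₂ + h·q = 29 + 56·43 = 2437.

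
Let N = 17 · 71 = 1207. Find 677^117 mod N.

Mod 17: 677 ≡ 14; by Fermat, exponent reduces to 117 mod 16 = 5; 14^5 ≡ 12 (mod 17).
Mod 71: 677 ≡ 38; by Fermat, exponent reduces to 117 mod 70 = 47; 38^47 ≡ 15 (mod 71).
Combine by CRT: x ≡ 12 (mod 17), x ≡ 15 (mod 71) ⇒ x ≡ 1151 (mod 1207).

1151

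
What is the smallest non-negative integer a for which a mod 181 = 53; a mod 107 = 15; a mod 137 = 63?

The moduli are pairwise coprime; N = 181·107·137 = 2653279.
N/181 = 14659; 14659 ≡ 179 (mod 181); 179·90 ≡ 1, so inverse 90.
N/107 = 24797; 24797 ≡ 80 (mod 107); 80·103 ≡ 1, so inverse 103.
N/137 = 19367; 19367 ≡ 50 (mod 137); 50·74 ≡ 1, so inverse 74.
a ≡ 53·14659·90 + 15·24797·103 + 63·19367·74 = 198523749.
198523749 mod 2653279 = 2181103.

2181103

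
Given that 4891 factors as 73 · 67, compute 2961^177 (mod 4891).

3861

Mod 73: 2961 ≡ 41; by Fermat, exponent reduces to 177 mod 72 = 33; 41^33 ≡ 65 (mod 73).
Mod 67: 2961 ≡ 13; by Fermat, exponent reduces to 177 mod 66 = 45; 13^45 ≡ 42 (mod 67).
Combine by CRT: x ≡ 65 (mod 73), x ≡ 42 (mod 67) ⇒ x ≡ 3861 (mod 4891).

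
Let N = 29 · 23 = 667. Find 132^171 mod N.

Mod 29: 132 ≡ 16; by Fermat, exponent reduces to 171 mod 28 = 3; 16^3 ≡ 7 (mod 29).
Mod 23: 132 ≡ 17; by Fermat, exponent reduces to 171 mod 22 = 17; 17^17 ≡ 11 (mod 23).
Combine by CRT: x ≡ 7 (mod 29), x ≡ 11 (mod 23) ⇒ x ≡ 471 (mod 667).

471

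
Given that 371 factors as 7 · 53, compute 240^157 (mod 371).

Mod 7: 240 ≡ 2; by Fermat, exponent reduces to 157 mod 6 = 1; 2^1 ≡ 2 (mod 7).
Mod 53: 240 ≡ 28; by Fermat, exponent reduces to 157 mod 52 = 1; 28^1 ≡ 28 (mod 53).
Combine by CRT: x ≡ 2 (mod 7), x ≡ 28 (mod 53) ⇒ x ≡ 240 (mod 371).

240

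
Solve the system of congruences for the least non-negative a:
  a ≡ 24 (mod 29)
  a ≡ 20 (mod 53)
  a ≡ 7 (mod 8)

3359

Combine the congruences pairwise.
From a ≡ 24 (mod 29) write a = 24 + 29t. Substituting into a ≡ 20 (mod 53) gives 29t ≡ 49 (mod 53), and since 29⁻¹ ≡ 11 (mod 53), t ≡ 9. Hence a ≡ 24 + 29·9 = 285 (mod 1537).
From a ≡ 285 (mod 1537) write a = 285 + 1537t. Substituting into a ≡ 7 (mod 8) gives 1537t ≡ 2 (mod 8), and since 1⁻¹ ≡ 1 (mod 8), t ≡ 2. Hence a ≡ 285 + 1537·2 = 3359 (mod 12296).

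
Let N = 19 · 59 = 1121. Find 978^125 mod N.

587

Mod 19: 978 ≡ 9; by Fermat, exponent reduces to 125 mod 18 = 17; 9^17 ≡ 17 (mod 19).
Mod 59: 978 ≡ 34; by Fermat, exponent reduces to 125 mod 58 = 9; 34^9 ≡ 56 (mod 59).
Combine by CRT: x ≡ 17 (mod 19), x ≡ 56 (mod 59) ⇒ x ≡ 587 (mod 1121).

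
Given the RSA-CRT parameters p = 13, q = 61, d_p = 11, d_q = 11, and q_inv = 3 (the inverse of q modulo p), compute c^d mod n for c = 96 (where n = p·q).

m₁ = c^(d_p) mod p: c ≡ 5 (mod 13), and 5^11 mod 13 = 8.
m₂ = c^(d_q) mod q: c ≡ 35 (mod 61), and 35^11 mod 61 = 2.
h = q_inv·(m₁ − m₂) mod p = 3·(8 − 2) mod 13 = 5.
m = m₂ + h·q = 2 + 5·61 = 307.

307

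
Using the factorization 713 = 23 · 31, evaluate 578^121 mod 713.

Mod 23: 578 ≡ 3; by Fermat, exponent reduces to 121 mod 22 = 11; 3^11 ≡ 1 (mod 23).
Mod 31: 578 ≡ 20; by Fermat, exponent reduces to 121 mod 30 = 1; 20^1 ≡ 20 (mod 31).
Combine by CRT: x ≡ 1 (mod 23), x ≡ 20 (mod 31) ⇒ x ≡ 392 (mod 713).

392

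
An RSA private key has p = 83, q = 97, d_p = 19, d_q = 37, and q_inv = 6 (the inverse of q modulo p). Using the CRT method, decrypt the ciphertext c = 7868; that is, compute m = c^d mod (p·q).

145

m₁ = c^(d_p) mod p: c ≡ 66 (mod 83), and 66^19 mod 83 = 62.
m₂ = c^(d_q) mod q: c ≡ 11 (mod 97), and 11^37 mod 97 = 48.
h = q_inv·(m₁ − m₂) mod p = 6·(62 − 48) mod 83 = 1.
m = m₂ + h·q = 48 + 1·97 = 145.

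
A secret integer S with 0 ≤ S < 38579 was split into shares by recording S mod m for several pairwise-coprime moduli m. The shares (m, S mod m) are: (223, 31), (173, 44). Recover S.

Combine the congruences pairwise.
From S ≡ 31 (mod 223) write S = 31 + 223t. Substituting into S ≡ 44 (mod 173) gives 223t ≡ 13 (mod 173), and since 50⁻¹ ≡ 45 (mod 173), t ≡ 66. Hence S ≡ 31 + 223·66 = 14749 (mod 38579).

14749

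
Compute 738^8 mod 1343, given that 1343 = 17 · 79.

696

Mod 17: 738 ≡ 7; 7^8 ≡ 16 (mod 17).
Mod 79: 738 ≡ 27; 27^8 ≡ 64 (mod 79).
Combine by CRT: x ≡ 16 (mod 17), x ≡ 64 (mod 79) ⇒ x ≡ 696 (mod 1343).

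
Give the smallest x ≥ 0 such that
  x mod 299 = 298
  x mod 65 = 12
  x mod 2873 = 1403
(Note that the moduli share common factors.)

168037

Combine the congruences pairwise.
gcd(299, 65) = 13 and 13 | (12 − 298), so the pair is consistent; merging gives x ≡ 597 (mod 1495), where 1495 = lcm(299, 65).
gcd(1495, 2873) = 13 and 13 | (1403 − 597), so the pair is consistent; merging gives x ≡ 168037 (mod 330395), where 330395 = lcm(1495, 2873).
The solution is unique modulo lcm(299, 65, 2873) = 330395.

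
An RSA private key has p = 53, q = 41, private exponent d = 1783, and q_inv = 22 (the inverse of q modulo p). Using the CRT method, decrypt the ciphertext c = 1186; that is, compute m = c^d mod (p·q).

2036

d_p = d mod (p−1) = 1783 mod 52 = 15; d_q = d mod (q−1) = 23.
m₁ = c^(d_p) mod p: c ≡ 20 (mod 53), and 20^15 mod 53 = 22.
m₂ = c^(d_q) mod q: c ≡ 38 (mod 41), and 38^23 mod 41 = 27.
h = q_inv·(m₁ − m₂) mod p = 22·(22 − 27) mod 53 = 49.
m = m₂ + h·q = 27 + 49·41 = 2036.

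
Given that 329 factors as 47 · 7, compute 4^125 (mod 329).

Mod 47: 4 ≡ 4; by Fermat, exponent reduces to 125 mod 46 = 33; 4^33 ≡ 6 (mod 47).
Mod 7: 4 ≡ 4; by Fermat, exponent reduces to 125 mod 6 = 5; 4^5 ≡ 2 (mod 7).
Combine by CRT: x ≡ 6 (mod 47), x ≡ 2 (mod 7) ⇒ x ≡ 100 (mod 329).

100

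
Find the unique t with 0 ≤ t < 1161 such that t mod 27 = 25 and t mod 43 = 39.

727

Combine the congruences pairwise.
From t ≡ 25 (mod 27) write t = 25 + 27s. Substituting into t ≡ 39 (mod 43) gives 27s ≡ 14 (mod 43), and since 27⁻¹ ≡ 8 (mod 43), s ≡ 26. Hence t ≡ 25 + 27·26 = 727 (mod 1161).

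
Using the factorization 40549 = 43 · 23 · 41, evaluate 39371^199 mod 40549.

32241

Mod 43: 39371 ≡ 26; by Fermat, exponent reduces to 199 mod 42 = 31; 26^31 ≡ 34 (mod 43).
Mod 23: 39371 ≡ 18; by Fermat, exponent reduces to 199 mod 22 = 1; 18^1 ≡ 18 (mod 23).
Mod 41: 39371 ≡ 11; by Fermat, exponent reduces to 199 mod 40 = 39; 11^39 ≡ 15 (mod 41).
Combine by CRT: x ≡ 34 (mod 43), x ≡ 18 (mod 23), x ≡ 15 (mod 41) ⇒ x ≡ 32241 (mod 40549).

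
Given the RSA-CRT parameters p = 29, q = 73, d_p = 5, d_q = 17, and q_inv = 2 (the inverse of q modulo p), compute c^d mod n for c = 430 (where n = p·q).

m₁ = c^(d_p) mod p: c ≡ 24 (mod 29), and 24^5 mod 29 = 7.
m₂ = c^(d_q) mod q: c ≡ 65 (mod 73), and 65^17 mod 73 = 9.
h = q_inv·(m₁ − m₂) mod p = 2·(7 − 9) mod 29 = 25.
m = m₂ + h·q = 9 + 25·73 = 1834.

1834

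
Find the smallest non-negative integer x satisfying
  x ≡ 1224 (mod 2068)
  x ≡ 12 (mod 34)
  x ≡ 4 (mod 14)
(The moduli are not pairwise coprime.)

gcd(2068, 34) = 2 and 2 | (12 − 1224), so the pair is consistent; merging gives x ≡ 32244 (mod 35156), where 35156 = lcm(2068, 34).
gcd(35156, 14) = 2 and 2 | (4 − 32244), so the pair is consistent; merging gives x ≡ 67400 (mod 246092), where 246092 = lcm(35156, 14).
The solution is unique modulo lcm(2068, 34, 14) = 246092.

67400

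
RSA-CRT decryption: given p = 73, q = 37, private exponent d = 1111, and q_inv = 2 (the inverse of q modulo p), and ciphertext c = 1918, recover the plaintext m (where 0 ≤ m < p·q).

1301

d_p = d mod (p−1) = 1111 mod 72 = 31; d_q = d mod (q−1) = 31.
m₁ = c^(d_p) mod p: c ≡ 20 (mod 73), and 20^31 mod 73 = 60.
m₂ = c^(d_q) mod q: c ≡ 31 (mod 37), and 31^31 mod 37 = 6.
h = q_inv·(m₁ − m₂) mod p = 2·(60 − 6) mod 73 = 35.
m = m₂ + h·q = 6 + 35·37 = 1301.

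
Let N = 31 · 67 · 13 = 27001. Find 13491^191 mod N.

Mod 31: 13491 ≡ 6; by Fermat, exponent reduces to 191 mod 30 = 11; 6^11 ≡ 26 (mod 31).
Mod 67: 13491 ≡ 24; by Fermat, exponent reduces to 191 mod 66 = 59; 24^59 ≡ 59 (mod 67).
Mod 13: 13491 ≡ 10; by Fermat, exponent reduces to 191 mod 12 = 11; 10^11 ≡ 4 (mod 13).
Combine by CRT: x ≡ 26 (mod 31), x ≡ 59 (mod 67), x ≡ 4 (mod 13) ⇒ x ≡ 19556 (mod 27001).

19556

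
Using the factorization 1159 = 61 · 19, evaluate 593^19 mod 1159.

Mod 61: 593 ≡ 44; 44^19 ≡ 10 (mod 61).
Mod 19: 593 ≡ 4; by Fermat, exponent reduces to 19 mod 18 = 1; 4^1 ≡ 4 (mod 19).
Combine by CRT: x ≡ 10 (mod 61), x ≡ 4 (mod 19) ⇒ x ≡ 498 (mod 1159).

498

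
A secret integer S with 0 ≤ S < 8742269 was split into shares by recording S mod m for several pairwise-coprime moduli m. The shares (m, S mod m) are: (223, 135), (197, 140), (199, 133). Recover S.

Combine the congruences pairwise.
From S ≡ 135 (mod 223) write S = 135 + 223t. Substituting into S ≡ 140 (mod 197) gives 223t ≡ 5 (mod 197), and since 26⁻¹ ≡ 144 (mod 197), t ≡ 129. Hence S ≡ 135 + 223·129 = 28902 (mod 43931).
From S ≡ 28902 (mod 43931) write S = 28902 + 43931t. Substituting into S ≡ 133 (mod 199) gives 43931t ≡ 86 (mod 199), and since 151⁻¹ ≡ 29 (mod 199), t ≡ 106. Hence S ≡ 28902 + 43931·106 = 4685588 (mod 8742269).

4685588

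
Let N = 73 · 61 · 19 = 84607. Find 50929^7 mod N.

Mod 73: 50929 ≡ 48; 48^7 ≡ 67 (mod 73).
Mod 61: 50929 ≡ 55; 55^7 ≡ 54 (mod 61).
Mod 19: 50929 ≡ 9; 9^7 ≡ 4 (mod 19).
Combine by CRT: x ≡ 67 (mod 73), x ≡ 54 (mod 61), x ≡ 4 (mod 19) ⇒ x ≡ 40436 (mod 84607).

40436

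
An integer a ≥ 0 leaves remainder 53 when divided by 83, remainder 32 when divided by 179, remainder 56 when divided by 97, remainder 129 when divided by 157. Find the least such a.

15987596

From a ≡ 53 (mod 83) write a = 53 + 83t. Substituting into a ≡ 32 (mod 179) gives 83t ≡ 158 (mod 179), and since 83⁻¹ ≡ 110 (mod 179), t ≡ 17. Hence a ≡ 53 + 83·17 = 1464 (mod 14857).
From a ≡ 1464 (mod 14857) write a = 1464 + 14857t. Substituting into a ≡ 56 (mod 97) gives 14857t ≡ 47 (mod 97), and since 16⁻¹ ≡ 91 (mod 97), t ≡ 9. Hence a ≡ 1464 + 14857·9 = 135177 (mod 1441129).
From a ≡ 135177 (mod 1441129) write a = 135177 + 1441129t. Substituting into a ≡ 129 (mod 157) gives 1441129t ≡ 129 (mod 157), and since 26⁻¹ ≡ 151 (mod 157), t ≡ 11. Hence a ≡ 135177 + 1441129·11 = 15987596 (mod 226257253).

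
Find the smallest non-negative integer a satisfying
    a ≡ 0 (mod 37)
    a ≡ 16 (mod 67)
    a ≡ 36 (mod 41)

The moduli are pairwise coprime; N = 37·67·41 = 101639.
N/37 = 2747; 2747 ≡ 9 (mod 37); 9·33 ≡ 1, so inverse 33.
N/67 = 1517; 1517 ≡ 43 (mod 67); 43·53 ≡ 1, so inverse 53.
N/41 = 2479; 2479 ≡ 19 (mod 41); 19·13 ≡ 1, so inverse 13.
a ≡ 0·2747·33 + 16·1517·53 + 36·2479·13 = 2446588.
2446588 mod 101639 = 7252.

7252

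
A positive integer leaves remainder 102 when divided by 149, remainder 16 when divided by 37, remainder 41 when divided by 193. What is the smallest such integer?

632309

The moduli are pairwise coprime; N = 149·37·193 = 1064009.
N/149 = 7141; 7141 ≡ 138 (mod 149); 138·27 ≡ 1, so inverse 27.
N/37 = 28757; 28757 ≡ 8 (mod 37); 8·14 ≡ 1, so inverse 14.
N/193 = 5513; 5513 ≡ 109 (mod 193); 109·85 ≡ 1, so inverse 85.
x ≡ 102·7141·27 + 16·28757·14 + 41·5513·85 = 45320687.
45320687 mod 1064009 = 632309.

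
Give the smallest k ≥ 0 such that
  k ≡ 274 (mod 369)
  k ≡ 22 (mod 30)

gcd(369, 30) = 3 and 3 | (22 − 274), so the pair is consistent; merging gives k ≡ 1012 (mod 3690), where 3690 = lcm(369, 30).
The solution is unique modulo lcm(369, 30) = 3690.

1012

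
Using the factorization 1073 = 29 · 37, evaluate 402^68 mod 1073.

Mod 29: 402 ≡ 25; by Fermat, exponent reduces to 68 mod 28 = 12; 25^12 ≡ 20 (mod 29).
Mod 37: 402 ≡ 32; by Fermat, exponent reduces to 68 mod 36 = 32; 32^32 ≡ 9 (mod 37).
Combine by CRT: x ≡ 20 (mod 29), x ≡ 9 (mod 37) ⇒ x ≡ 194 (mod 1073).

194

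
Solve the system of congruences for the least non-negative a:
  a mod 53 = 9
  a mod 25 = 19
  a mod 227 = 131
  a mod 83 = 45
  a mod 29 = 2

651432019

Combine the congruences pairwise.
From a ≡ 9 (mod 53) write a = 9 + 53t. Substituting into a ≡ 19 (mod 25) gives 53t ≡ 10 (mod 25), and since 3⁻¹ ≡ 17 (mod 25), t ≡ 20. Hence a ≡ 9 + 53·20 = 1069 (mod 1325).
From a ≡ 1069 (mod 1325) write a = 1069 + 1325t. Substituting into a ≡ 131 (mod 227) gives 1325t ≡ 197 (mod 227), and since 190⁻¹ ≡ 92 (mod 227), t ≡ 191. Hence a ≡ 1069 + 1325·191 = 254144 (mod 300775).
From a ≡ 254144 (mod 300775) write a = 254144 + 300775t. Substituting into a ≡ 45 (mod 83) gives 300775t ≡ 47 (mod 83), and since 66⁻¹ ≡ 39 (mod 83), t ≡ 7. Hence a ≡ 254144 + 300775·7 = 2359569 (mod 24964325).
From a ≡ 2359569 (mod 24964325) write a = 2359569 + 24964325t. Substituting into a ≡ 2 (mod 29) gives 24964325t ≡ 18 (mod 29), and since 23⁻¹ ≡ 24 (mod 29), t ≡ 26. Hence a ≡ 2359569 + 24964325·26 = 651432019 (mod 723965425).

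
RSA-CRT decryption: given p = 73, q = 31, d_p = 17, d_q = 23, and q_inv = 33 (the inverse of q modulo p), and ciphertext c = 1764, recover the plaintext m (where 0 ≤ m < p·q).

m₁ = c^(d_p) mod p: c ≡ 12 (mod 73), and 12^17 mod 73 = 6.
m₂ = c^(d_q) mod q: c ≡ 28 (mod 31), and 28^23 mod 31 = 20.
h = q_inv·(m₁ − m₂) mod p = 33·(6 − 20) mod 73 = 49.
m = m₂ + h·q = 20 + 49·31 = 1539.

1539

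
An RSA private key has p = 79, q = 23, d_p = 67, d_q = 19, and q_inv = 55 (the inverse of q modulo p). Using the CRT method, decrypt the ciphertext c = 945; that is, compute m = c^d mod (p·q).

49

m₁ = c^(d_p) mod p: c ≡ 76 (mod 79), and 76^67 mod 79 = 49.
m₂ = c^(d_q) mod q: c ≡ 2 (mod 23), and 2^19 mod 23 = 3.
h = q_inv·(m₁ − m₂) mod p = 55·(49 − 3) mod 79 = 2.
m = m₂ + h·q = 3 + 2·23 = 49.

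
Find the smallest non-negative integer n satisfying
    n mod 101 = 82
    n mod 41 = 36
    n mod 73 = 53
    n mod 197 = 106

46583908

From n ≡ 82 (mod 101) write n = 82 + 101t. Substituting into n ≡ 36 (mod 41) gives 101t ≡ 36 (mod 41), and since 19⁻¹ ≡ 13 (mod 41), t ≡ 17. Hence n ≡ 82 + 101·17 = 1799 (mod 4141).
From n ≡ 1799 (mod 4141) write n = 1799 + 4141t. Substituting into n ≡ 53 (mod 73) gives 4141t ≡ 6 (mod 73), and since 53⁻¹ ≡ 62 (mod 73), t ≡ 7. Hence n ≡ 1799 + 4141·7 = 30786 (mod 302293).
From n ≡ 30786 (mod 302293) write n = 30786 + 302293t. Substituting into n ≡ 106 (mod 197) gives 302293t ≡ 52 (mod 197), and since 95⁻¹ ≡ 56 (mod 197), t ≡ 154. Hence n ≡ 30786 + 302293·154 = 46583908 (mod 59551721).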